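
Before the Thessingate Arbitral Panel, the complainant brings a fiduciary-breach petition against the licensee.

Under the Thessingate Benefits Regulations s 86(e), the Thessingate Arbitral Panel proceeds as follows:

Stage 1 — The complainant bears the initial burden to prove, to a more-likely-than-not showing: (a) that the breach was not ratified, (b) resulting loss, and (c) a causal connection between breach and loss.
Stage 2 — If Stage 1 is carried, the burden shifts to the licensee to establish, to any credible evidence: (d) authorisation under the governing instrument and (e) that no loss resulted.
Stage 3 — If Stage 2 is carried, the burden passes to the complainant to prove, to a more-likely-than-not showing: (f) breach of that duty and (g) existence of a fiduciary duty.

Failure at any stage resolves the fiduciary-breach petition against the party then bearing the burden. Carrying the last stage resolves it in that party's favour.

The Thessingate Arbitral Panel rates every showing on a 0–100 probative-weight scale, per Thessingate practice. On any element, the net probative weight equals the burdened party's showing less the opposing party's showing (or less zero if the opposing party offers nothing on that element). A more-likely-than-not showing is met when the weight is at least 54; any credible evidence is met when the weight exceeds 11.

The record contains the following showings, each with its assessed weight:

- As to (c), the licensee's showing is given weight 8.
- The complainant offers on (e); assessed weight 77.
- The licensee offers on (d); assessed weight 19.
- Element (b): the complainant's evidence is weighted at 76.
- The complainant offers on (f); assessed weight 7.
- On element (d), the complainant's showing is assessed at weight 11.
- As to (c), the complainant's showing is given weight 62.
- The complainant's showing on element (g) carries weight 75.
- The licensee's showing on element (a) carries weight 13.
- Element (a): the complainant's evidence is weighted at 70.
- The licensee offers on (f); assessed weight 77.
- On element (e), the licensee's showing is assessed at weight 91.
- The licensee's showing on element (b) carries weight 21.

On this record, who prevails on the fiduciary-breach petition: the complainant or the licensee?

complainant

Stage 1 (complainant, a more-likely-than-not showing, weight is at least 54): (a) net 70−13=57 ≥ 54 — meets; (b) net 76−21=55 ≥ 54 — meets; (c) net 62−8=54 ≥ 54 — meets.
  The complainant carries Stage 1; the licensee now bears the burden.
Stage 2 (licensee, any credible evidence, weight exceeds 11): (d) net 19−11=8 ≤ 11 — fails; (e) net 91−77=14 > 11 — meets.
  Not every element is met, so the licensee fails to carry Stage 2.
The complainant prevails.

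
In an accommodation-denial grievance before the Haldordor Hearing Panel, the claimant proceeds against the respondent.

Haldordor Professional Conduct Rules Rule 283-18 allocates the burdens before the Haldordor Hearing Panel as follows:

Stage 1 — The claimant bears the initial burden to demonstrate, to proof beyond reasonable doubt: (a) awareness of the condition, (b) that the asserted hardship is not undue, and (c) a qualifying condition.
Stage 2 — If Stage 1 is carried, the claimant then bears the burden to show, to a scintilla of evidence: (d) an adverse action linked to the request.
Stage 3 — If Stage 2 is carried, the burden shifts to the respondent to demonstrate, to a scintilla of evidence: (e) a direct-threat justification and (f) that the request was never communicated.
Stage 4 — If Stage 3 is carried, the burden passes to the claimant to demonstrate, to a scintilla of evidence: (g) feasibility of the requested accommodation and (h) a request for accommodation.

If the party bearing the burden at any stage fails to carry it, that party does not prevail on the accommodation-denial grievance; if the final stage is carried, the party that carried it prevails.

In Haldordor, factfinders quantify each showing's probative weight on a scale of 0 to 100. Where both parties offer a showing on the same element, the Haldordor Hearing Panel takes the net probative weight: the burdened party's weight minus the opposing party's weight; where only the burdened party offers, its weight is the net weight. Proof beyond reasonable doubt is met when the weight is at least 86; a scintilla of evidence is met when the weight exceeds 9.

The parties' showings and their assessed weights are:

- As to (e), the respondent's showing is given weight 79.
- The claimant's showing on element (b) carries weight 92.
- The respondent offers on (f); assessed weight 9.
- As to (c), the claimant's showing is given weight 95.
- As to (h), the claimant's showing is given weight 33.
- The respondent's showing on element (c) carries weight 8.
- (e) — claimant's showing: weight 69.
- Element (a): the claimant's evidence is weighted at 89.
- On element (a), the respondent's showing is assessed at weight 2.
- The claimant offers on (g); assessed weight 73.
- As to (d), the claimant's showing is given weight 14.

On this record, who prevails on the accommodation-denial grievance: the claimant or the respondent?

claimant

At Stage 1 the claimant must meet proof beyond reasonable doubt (weight is at least 86): on (a) the weight is 89 less the opposing 2 gives net 87, ≥ 86, so (a) meets the standard; on (b) the weight is 92, which does reach 86, so (b) meets the standard; on (c) the weight is 95 less the opposing 8 gives net 87, which does reach 86, so (c) meets the standard.
  All elements met. The claimant retains the burden for Stage 2.
At Stage 2 the claimant must meet a scintilla of evidence (weight exceeds 9): on (d) the weight is 14, > 9, so (d) meets the standard.
  All elements met. The burden passes to the respondent.
At Stage 3 the respondent must meet a scintilla of evidence (weight exceeds 9): on (e) the weight is 79 less the opposing 69 gives net 10, > 9, so (e) meets the standard; on (f) the weight is 9, ≤ 9, so (f) does not meet the standard.
  The respondent does not carry Stage 3.
The claimant prevails.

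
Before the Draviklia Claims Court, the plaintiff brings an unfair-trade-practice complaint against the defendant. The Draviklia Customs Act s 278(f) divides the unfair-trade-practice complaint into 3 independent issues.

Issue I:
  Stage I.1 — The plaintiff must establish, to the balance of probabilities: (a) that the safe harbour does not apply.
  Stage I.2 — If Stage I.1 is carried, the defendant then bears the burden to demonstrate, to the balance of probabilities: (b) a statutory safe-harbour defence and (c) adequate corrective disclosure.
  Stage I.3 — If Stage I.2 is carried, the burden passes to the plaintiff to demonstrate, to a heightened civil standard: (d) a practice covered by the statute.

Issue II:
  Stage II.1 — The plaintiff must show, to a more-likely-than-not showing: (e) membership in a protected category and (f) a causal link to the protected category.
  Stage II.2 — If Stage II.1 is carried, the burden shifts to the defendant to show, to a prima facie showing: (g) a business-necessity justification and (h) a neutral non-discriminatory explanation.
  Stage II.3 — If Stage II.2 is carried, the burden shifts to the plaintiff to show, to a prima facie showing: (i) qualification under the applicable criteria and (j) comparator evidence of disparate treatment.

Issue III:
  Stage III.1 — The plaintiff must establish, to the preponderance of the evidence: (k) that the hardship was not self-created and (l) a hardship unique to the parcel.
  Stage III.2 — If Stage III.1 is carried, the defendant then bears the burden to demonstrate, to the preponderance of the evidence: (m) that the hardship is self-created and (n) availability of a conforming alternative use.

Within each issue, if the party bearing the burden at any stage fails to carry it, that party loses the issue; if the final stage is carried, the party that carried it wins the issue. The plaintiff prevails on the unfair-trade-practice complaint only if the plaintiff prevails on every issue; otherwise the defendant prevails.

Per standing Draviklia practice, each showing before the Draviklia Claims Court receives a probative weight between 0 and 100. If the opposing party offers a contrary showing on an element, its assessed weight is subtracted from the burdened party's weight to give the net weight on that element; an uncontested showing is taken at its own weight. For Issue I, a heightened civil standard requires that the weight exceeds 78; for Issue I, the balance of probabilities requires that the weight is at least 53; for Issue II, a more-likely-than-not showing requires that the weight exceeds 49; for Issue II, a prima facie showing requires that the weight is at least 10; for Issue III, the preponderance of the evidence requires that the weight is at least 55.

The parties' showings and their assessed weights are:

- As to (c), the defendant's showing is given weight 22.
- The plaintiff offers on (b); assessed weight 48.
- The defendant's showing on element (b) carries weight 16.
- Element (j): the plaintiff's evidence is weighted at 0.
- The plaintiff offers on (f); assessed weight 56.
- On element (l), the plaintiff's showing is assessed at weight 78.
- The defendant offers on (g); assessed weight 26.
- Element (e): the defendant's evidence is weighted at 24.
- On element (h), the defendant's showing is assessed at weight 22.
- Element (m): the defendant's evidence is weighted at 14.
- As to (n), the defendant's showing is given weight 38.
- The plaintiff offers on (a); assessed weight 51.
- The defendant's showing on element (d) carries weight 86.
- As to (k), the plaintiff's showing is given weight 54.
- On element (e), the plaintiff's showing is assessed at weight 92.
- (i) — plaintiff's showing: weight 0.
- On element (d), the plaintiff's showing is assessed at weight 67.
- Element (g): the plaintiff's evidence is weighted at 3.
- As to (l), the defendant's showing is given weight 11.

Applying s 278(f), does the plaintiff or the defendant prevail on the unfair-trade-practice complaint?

defendant

— Issue I —
Stage I.1 (plaintiff, the balance of probabilities, weight is at least 53): (a) 51 < 53 — fails.
  Stage I.1 not carried; the plaintiff fails its burden.
So the defendant prevails on this issue.
— Issue II —
Stage II.1 (plaintiff, a more-likely-than-not showing, weight exceeds 49): (e) net 92−24=68 > 49 — meets; (f) 56 > 49 — meets.
  Stage II.1 is satisfied; the onus moves to the defendant.
Stage II.2 (defendant, a prima facie showing, weight is at least 10): (g) net 26−3=23 ≥ 10 — meets; (h) 22 ≥ 10 — meets.
  All elements met. The burden passes to the plaintiff.
Stage II.3 (plaintiff, a prima facie showing, weight is at least 10): (i) 0 < 10 — fails; (j) 0 < 10 — fails.
  The plaintiff does not carry Stage II.3.
So the defendant prevails on this issue.
— Issue III —
At Stage III.1 the plaintiff must meet the preponderance of the evidence (weight is at least 55): on (k) the weight is 54, < 55, so (k) does not meet the standard; on (l) the weight is 78 less the opposing 11 gives net 67, ≥ 55, so (l) meets the standard.
  The plaintiff does not carry Stage III.1.
The analysis ends at Stage III.1; the defendant prevails on this issue.
Per-issue: Issue I → defendant; Issue II → defendant; Issue III → defendant. The plaintiff must prevail on every issue; overall, the defendant prevails.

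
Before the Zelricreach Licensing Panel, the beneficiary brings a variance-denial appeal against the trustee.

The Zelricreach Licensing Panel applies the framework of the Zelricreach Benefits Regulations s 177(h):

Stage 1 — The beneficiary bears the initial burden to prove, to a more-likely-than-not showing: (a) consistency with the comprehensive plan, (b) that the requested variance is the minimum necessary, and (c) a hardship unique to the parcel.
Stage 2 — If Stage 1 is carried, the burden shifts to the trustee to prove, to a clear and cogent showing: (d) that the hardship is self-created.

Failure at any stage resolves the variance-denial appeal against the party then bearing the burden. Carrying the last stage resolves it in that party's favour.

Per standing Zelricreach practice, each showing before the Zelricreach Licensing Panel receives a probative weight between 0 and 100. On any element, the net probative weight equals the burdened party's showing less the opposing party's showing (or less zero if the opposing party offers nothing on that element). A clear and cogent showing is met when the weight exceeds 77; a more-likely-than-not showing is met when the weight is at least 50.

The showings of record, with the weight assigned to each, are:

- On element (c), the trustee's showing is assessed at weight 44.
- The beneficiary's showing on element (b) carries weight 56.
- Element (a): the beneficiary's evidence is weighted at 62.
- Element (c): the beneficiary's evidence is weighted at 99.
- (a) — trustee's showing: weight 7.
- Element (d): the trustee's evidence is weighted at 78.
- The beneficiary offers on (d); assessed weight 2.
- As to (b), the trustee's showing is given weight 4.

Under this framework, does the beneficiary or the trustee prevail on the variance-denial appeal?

Stage 1 — burden on beneficiary; standard: a more-likely-than-not showing (weight is at least 50).
    (a): 62 − 7 = 55 ≥ 50 [met]
    (b): 56 − 4 = 52 ≥ 50 [met]
    (c): 99 − 44 = 55 ≥ 50 [met]
  Stage 1 carried; the burden shifts to the trustee.
Stage 2 — burden on trustee; standard: a clear and cogent showing (weight exceeds 77).
    (d): 78 − 2 = 76 ≤ 77 [not met]
  Stage 2 not carried; the trustee fails its burden.
The analysis ends at Stage 2; the beneficiary prevails.

beneficiary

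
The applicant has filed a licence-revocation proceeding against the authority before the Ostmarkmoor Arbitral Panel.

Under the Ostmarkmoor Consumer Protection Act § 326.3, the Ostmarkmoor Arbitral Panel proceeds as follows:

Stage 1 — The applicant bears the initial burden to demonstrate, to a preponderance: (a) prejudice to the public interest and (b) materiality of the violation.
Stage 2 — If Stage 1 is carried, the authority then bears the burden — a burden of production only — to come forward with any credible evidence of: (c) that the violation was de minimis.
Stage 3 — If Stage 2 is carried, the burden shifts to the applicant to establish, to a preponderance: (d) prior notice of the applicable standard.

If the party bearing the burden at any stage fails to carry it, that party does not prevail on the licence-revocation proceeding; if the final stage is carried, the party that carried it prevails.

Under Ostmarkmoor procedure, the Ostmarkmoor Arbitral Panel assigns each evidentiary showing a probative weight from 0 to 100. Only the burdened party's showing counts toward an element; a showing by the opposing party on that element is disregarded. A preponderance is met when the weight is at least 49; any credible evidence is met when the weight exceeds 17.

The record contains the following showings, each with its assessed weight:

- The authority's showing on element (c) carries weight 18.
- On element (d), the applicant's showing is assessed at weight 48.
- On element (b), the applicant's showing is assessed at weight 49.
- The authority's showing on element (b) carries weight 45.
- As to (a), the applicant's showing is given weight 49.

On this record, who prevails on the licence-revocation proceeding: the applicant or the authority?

At Stage 1 the applicant must meet a preponderance (weight is at least 49): on (a) the weight is 49, which does reach 49, so (a) meets the standard; on (b) the weight is 49 (the authority's 45 is given no effect), ≥ 49, so (b) meets the standard.
  Stage 1 is satisfied; the onus moves to the authority.
At Stage 2 the authority must meet any credible evidence (weight exceeds 17): on (c) the weight is 18, which does exceed 17, so (c) meets the standard.
  Stage 2 is satisfied; the onus moves to the applicant.
At Stage 3 the applicant must meet a preponderance (weight is at least 49): on (d) the weight is 48, < 49, so (d) does not meet the standard.
  Stage 3 not carried; the applicant fails its burden.
So the authority prevails.

authority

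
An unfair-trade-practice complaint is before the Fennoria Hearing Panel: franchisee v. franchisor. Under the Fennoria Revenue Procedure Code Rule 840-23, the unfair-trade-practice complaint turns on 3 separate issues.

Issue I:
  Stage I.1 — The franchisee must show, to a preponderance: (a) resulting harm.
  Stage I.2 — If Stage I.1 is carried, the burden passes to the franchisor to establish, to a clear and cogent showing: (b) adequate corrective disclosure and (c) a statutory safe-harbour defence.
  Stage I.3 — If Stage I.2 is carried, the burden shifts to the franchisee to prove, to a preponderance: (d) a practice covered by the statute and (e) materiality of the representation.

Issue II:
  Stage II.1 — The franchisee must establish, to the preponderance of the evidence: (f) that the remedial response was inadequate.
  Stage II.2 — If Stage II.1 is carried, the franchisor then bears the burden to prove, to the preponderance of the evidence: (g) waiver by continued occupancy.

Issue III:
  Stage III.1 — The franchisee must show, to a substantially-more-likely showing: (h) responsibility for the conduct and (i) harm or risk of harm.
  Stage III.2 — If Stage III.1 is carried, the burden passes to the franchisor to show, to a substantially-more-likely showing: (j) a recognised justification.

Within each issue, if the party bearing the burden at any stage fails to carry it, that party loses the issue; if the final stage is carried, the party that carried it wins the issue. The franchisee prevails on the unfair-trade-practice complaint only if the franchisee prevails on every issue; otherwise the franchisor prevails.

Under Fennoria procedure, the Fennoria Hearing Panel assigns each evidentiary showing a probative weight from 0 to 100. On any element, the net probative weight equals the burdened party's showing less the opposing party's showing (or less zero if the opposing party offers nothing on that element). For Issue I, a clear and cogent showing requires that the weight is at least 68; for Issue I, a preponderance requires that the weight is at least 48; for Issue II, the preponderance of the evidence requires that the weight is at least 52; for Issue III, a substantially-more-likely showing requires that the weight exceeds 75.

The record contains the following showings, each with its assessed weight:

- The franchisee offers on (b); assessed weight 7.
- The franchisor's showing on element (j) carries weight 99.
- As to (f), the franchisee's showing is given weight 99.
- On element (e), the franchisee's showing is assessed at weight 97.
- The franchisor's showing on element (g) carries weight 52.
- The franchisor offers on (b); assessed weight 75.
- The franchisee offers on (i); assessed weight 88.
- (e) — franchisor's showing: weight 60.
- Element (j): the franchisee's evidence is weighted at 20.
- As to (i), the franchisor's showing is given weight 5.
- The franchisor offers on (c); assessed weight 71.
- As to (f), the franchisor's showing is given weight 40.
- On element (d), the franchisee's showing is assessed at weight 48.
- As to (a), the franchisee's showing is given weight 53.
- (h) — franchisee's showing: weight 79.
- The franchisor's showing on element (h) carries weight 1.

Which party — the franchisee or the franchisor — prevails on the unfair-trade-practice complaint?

— Issue I —
Stage I.1 — burden on franchisee; standard: a preponderance (weight is at least 48).
    (a): 53 ≥ 48 [met]
  All elements met. The burden passes to the franchisor.
Stage I.2 — burden on franchisor; standard: a clear and cogent showing (weight is at least 68).
    (b): 75 − 7 = 68 ≥ 68 [met]
    (c): 71 ≥ 68 [met]
  All elements met. The burden passes to the franchisee.
Stage I.3 — burden on franchisee; standard: a preponderance (weight is at least 48).
    (d): 48 ≥ 48 [met]
    (e): 97 − 60 = 37 < 48 [not met]
  Stage I.3 not carried; the franchisee fails its burden.
The franchisor prevails on this issue.
— Issue II —
Stage II.1 — burden on franchisee; standard: the preponderance of the evidence (weight is at least 52).
    (f): 99 − 40 = 59 ≥ 52 [met]
  Stage II.1 is satisfied; the onus moves to the franchisor.
Stage II.2 — burden on franchisor; standard: the preponderance of the evidence (weight is at least 52).
    (g): 52 ≥ 52 [met]
  All elements met at the final stage.
With every stage satisfied, the franchisor prevails on this issue.
— Issue III —
At Stage III.1 the franchisee must meet a substantially-more-likely showing (weight exceeds 75): on (h) the weight is 79 less the opposing 1 gives net 78, > 75, so (h) meets the standard; on (i) the weight is 88 less the opposing 5 gives net 83, > 75, so (i) meets the standard.
  Stage III.1 is satisfied; the onus moves to the franchisor.
At Stage III.2 the franchisor must meet a substantially-more-likely showing (weight exceeds 75): on (j) the weight is 99 less the opposing 20 gives net 79, > 75, so (j) meets the standard.
  Stage III.2 carried; the final stage is satisfied.
With every stage satisfied, the franchisor prevails on this issue.
Per-issue: Issue I → franchisor; Issue II → franchisor; Issue III → franchisor. The franchisee must prevail on every issue; overall, the franchisor prevails.

franchisor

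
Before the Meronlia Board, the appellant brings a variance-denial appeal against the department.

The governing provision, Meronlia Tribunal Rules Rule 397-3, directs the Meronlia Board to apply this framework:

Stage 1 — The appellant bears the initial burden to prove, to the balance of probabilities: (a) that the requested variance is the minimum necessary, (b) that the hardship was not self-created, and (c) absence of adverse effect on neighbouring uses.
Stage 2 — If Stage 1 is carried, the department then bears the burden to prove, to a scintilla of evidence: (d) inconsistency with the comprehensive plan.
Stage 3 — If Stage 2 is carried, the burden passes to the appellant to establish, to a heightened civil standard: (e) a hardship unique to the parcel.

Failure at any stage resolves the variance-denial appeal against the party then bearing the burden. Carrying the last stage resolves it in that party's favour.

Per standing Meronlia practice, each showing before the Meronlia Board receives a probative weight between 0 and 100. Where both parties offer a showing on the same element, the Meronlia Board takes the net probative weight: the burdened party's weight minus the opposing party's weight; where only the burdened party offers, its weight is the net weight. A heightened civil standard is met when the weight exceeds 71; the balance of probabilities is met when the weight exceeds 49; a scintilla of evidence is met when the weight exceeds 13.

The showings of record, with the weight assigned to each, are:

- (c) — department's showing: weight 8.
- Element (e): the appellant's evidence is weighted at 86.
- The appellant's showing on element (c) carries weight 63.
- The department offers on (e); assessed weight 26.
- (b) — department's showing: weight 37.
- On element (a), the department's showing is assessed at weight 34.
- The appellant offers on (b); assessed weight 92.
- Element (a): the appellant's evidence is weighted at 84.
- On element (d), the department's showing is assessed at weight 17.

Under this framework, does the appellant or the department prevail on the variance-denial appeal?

Stage 1 (appellant, the balance of probabilities, weight exceeds 49): (a) net 84−34=50 > 49 — meets; (b) net 92−37=55 > 49 — meets; (c) net 63−8=55 > 49 — meets.
  The appellant carries Stage 1; the department now bears the burden.
Stage 2 (department, a scintilla of evidence, weight exceeds 13): (d) 17 > 13 — meets.
  All elements met. The burden passes to the appellant.
Stage 3 (appellant, a heightened civil standard, weight exceeds 71): (e) net 86−26=60 ≤ 71 — fails.
  The appellant does not carry Stage 3.
The department prevails.

department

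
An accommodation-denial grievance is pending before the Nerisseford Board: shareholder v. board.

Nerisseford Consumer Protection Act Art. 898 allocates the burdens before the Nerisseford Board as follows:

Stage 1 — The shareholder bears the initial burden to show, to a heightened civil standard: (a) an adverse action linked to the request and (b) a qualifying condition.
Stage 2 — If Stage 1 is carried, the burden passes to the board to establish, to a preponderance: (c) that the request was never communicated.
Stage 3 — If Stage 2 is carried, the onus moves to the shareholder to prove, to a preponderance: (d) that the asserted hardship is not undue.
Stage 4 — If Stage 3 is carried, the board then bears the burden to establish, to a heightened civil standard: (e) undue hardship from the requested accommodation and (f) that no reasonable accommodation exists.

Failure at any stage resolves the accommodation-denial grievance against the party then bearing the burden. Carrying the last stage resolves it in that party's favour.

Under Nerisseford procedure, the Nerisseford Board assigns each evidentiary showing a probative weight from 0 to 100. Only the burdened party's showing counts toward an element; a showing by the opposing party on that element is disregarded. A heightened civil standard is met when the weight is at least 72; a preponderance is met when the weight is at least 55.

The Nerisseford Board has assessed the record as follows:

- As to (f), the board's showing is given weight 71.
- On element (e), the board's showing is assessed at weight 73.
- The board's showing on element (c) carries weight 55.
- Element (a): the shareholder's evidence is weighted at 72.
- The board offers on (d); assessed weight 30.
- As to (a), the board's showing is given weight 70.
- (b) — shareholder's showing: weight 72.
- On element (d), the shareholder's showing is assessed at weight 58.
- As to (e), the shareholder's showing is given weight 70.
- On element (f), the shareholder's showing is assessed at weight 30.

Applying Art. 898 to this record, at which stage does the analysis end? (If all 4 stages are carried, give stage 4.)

stage 4

Stage 1 (shareholder, a heightened civil standard, weight is at least 72): (a) 72 (board's 70 disregarded) ≥ 72 — meets; (b) 72 ≥ 72 — meets.
  Stage 1 carried; the burden shifts to the board.
Stage 2 (board, a preponderance, weight is at least 55): (c) 55 ≥ 55 — meets.
  Stage 2 carried; the burden shifts to the shareholder.
Stage 3 (shareholder, a preponderance, weight is at least 55): (d) 58 (board's 30 disregarded) ≥ 55 — meets.
  Stage 3 is satisfied; the onus moves to the board.
Stage 4 (board, a heightened civil standard, weight is at least 72): (e) 73 (shareholder's 70 disregarded) ≥ 72 — meets; (f) 71 (shareholder's 30 disregarded) < 72 — fails.
  Not every element is met, so the board fails to carry Stage 4.
So the shareholder prevails.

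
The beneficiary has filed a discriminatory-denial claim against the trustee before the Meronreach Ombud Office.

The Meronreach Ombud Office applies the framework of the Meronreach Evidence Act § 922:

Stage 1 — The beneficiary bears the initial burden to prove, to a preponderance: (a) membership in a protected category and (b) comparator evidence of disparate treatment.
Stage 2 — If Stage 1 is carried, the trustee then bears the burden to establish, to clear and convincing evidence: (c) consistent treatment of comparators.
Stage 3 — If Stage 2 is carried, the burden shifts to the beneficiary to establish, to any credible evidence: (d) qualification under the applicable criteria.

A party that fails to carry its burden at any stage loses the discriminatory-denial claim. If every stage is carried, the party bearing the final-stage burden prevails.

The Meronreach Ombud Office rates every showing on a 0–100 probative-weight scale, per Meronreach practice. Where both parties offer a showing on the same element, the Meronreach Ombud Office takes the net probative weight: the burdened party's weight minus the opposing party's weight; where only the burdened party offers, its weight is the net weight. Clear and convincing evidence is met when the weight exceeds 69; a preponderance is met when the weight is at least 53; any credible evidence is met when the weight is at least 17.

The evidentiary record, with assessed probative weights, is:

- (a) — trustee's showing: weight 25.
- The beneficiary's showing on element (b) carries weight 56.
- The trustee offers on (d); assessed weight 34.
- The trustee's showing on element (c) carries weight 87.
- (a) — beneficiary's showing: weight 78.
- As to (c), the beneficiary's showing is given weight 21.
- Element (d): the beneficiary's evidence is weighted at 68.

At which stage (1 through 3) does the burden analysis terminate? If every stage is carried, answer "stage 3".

stage 2

At Stage 1 the beneficiary must meet a preponderance (weight is at least 53): on (a) the weight is 78 less the opposing 25 gives net 53, ≥ 53, so (a) meets the standard; on (b) the weight is 56, which does reach 53, so (b) meets the standard.
  Stage 1 is satisfied; the onus moves to the trustee.
At Stage 2 the trustee must meet clear and convincing evidence (weight exceeds 69): on (c) the weight is 87 less the opposing 21 gives net 66, ≤ 69, so (c) does not meet the standard.
  The trustee does not carry Stage 2.
The analysis ends at Stage 2; the beneficiary prevails.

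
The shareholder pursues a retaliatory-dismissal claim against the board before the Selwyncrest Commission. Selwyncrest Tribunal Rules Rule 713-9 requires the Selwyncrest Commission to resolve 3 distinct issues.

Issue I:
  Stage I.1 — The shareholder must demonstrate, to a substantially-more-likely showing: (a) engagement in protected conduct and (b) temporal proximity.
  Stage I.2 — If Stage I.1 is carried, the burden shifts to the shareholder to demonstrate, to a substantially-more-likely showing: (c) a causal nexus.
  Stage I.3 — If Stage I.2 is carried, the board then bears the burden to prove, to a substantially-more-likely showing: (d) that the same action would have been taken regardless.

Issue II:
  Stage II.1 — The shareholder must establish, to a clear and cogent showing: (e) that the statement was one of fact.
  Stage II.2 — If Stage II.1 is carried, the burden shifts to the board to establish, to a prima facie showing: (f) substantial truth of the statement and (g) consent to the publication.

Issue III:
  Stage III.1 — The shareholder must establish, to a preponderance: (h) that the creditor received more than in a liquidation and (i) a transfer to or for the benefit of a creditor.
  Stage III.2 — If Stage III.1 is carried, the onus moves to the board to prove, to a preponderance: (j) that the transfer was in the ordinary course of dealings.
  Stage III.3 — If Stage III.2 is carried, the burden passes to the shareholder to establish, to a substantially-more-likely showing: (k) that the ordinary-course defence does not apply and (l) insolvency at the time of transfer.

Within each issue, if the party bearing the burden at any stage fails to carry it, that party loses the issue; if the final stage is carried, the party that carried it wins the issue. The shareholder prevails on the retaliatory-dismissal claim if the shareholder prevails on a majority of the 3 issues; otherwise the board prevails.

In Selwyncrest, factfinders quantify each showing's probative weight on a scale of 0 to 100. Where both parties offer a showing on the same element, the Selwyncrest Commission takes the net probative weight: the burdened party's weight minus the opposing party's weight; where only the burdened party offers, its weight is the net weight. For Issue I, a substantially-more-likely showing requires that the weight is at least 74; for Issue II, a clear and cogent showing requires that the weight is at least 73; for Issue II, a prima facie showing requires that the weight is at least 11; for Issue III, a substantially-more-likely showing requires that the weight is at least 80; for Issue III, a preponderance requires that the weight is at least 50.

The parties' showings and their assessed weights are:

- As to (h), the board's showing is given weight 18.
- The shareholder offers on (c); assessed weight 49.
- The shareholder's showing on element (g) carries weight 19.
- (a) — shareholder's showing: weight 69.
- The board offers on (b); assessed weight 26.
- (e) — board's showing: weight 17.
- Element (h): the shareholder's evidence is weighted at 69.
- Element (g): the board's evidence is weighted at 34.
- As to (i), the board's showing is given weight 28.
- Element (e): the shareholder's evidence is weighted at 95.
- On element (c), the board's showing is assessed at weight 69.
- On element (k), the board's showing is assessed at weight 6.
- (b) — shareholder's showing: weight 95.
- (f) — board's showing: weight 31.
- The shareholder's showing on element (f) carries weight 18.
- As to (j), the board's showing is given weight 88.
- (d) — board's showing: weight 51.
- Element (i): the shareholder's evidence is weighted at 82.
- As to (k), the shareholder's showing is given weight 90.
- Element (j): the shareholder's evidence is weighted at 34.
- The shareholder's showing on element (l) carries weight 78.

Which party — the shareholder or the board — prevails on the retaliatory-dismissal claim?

board

— Issue I —
At Stage I.1 the shareholder must meet a substantially-more-likely showing (weight is at least 74): on (a) the weight is 69, which does not reach 74, so (a) does not meet the standard; on (b) the weight is 95 less the opposing 26 gives net 69, which does not reach 74, so (b) does not meet the standard.
  Not every element is met, so the shareholder fails to carry Stage I.1.
The board prevails on this issue.
— Issue II —
Stage II.1 (shareholder, a clear and cogent showing, weight is at least 73): (e) net 95−17=78 ≥ 73 — meets.
  Stage II.1 carried; the burden shifts to the board.
Stage II.2 (board, a prima facie showing, weight is at least 11): (f) net 31−18=13 ≥ 11 — meets; (g) net 34−19=15 ≥ 11 — meets.
  All elements met at the final stage.
With every stage satisfied, the board prevails on this issue.
— Issue III —
At Stage III.1 the shareholder must meet a preponderance (weight is at least 50): on (h) the weight is 69 less the opposing 18 gives net 51, which does reach 50, so (h) meets the standard; on (i) the weight is 82 less the opposing 28 gives net 54, which does reach 50, so (i) meets the standard.
  Stage III.1 is satisfied; the onus moves to the board.
At Stage III.2 the board must meet a preponderance (weight is at least 50): on (j) the weight is 88 less the opposing 34 gives net 54, which does reach 50, so (j) meets the standard.
  All elements met. The burden passes to the shareholder.
At Stage III.3 the shareholder must meet a substantially-more-likely showing (weight is at least 80): on (k) the weight is 90 less the opposing 6 gives net 84, ≥ 80, so (k) meets the standard; on (l) the weight is 78, < 80, so (l) does not meet the standard.
  Stage III.3 not carried; the shareholder fails its burden.
The board prevails on this issue.
Per-issue: Issue I → board; Issue II → board; Issue III → board. The shareholder must prevail on a majority of issues; overall, the board prevails.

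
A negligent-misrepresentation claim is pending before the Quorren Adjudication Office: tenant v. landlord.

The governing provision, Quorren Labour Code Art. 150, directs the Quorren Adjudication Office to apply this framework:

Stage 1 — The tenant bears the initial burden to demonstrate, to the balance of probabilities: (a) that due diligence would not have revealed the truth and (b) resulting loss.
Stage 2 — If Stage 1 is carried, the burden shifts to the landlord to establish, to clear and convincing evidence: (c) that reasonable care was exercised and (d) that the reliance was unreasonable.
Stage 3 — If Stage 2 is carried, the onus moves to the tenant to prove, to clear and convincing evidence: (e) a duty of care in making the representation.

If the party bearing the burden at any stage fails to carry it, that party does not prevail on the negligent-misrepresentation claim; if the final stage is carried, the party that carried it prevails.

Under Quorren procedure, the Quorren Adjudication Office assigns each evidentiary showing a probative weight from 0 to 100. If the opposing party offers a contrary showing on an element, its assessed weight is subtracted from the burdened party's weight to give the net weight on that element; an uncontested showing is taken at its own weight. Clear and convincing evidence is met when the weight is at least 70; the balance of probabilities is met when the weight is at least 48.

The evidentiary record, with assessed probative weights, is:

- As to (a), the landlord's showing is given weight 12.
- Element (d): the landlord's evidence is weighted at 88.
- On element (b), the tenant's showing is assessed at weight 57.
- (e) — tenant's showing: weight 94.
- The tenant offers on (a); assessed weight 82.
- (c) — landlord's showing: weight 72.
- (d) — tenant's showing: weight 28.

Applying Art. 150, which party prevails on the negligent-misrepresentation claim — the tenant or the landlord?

tenant

Stage 1 (tenant, the balance of probabilities, weight is at least 48): (a) net 82−12=70 ≥ 48 — meets; (b) 57 ≥ 48 — meets.
  All elements met. The burden passes to the landlord.
Stage 2 (landlord, clear and convincing evidence, weight is at least 70): (c) 72 ≥ 70 — meets; (d) net 88−28=60 < 70 — fails.
  Not every element is met, so the landlord fails to carry Stage 2.
The tenant prevails.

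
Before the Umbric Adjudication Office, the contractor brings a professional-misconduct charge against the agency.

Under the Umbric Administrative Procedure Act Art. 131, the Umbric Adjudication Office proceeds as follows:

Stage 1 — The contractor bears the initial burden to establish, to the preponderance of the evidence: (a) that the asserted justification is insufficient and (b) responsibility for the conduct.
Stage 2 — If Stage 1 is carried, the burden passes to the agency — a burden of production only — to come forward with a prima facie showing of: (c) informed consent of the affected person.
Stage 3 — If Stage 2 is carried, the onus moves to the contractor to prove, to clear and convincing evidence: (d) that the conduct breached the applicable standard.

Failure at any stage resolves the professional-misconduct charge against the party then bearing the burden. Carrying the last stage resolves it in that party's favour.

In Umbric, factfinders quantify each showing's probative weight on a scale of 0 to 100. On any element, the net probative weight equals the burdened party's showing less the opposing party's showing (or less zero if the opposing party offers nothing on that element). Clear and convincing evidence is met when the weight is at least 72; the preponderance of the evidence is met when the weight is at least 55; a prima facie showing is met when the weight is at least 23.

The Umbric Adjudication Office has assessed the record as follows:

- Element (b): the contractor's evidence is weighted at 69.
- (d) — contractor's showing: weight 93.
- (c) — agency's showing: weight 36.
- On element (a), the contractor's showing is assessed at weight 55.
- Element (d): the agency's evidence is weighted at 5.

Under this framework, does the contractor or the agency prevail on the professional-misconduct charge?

contractor

Stage 1 (contractor, the preponderance of the evidence, weight is at least 55): (a) 55 ≥ 55 — meets; (b) 69 ≥ 55 — meets.
  Stage 1 carried; the burden shifts to the agency.
Stage 2 (agency, a prima facie showing, weight is at least 23): (c) 36 ≥ 23 — meets.
  Stage 2 carried; the burden shifts to the contractor.
Stage 3 (contractor, clear and convincing evidence, weight is at least 72): (d) net 93−5=88 ≥ 72 — meets.
  Stage 3 carried; the final stage is satisfied.
With every stage satisfied, the contractor prevails.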